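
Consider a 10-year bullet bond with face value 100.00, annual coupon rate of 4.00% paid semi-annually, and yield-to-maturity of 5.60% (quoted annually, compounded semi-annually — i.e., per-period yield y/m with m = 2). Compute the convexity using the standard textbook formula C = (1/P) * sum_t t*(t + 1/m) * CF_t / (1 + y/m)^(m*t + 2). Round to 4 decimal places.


Answer: Convexity = 76.0383

Derivation:
Coupon per period c = face * coupon_rate / m = 2.000000
Periods per year m = 2; per-period yield y/m = 0.028000
Number of cashflows N = 20
Cashflows (t years, CF_t, discount factor 1/(1+y/m)^(m*t), PV):
  t = 0.5000: CF_t = 2.000000, DF = 0.972763, PV = 1.945525
  t = 1.0000: CF_t = 2.000000, DF = 0.946267, PV = 1.892534
  t = 1.5000: CF_t = 2.000000, DF = 0.920493, PV = 1.840987
  t = 2.0000: CF_t = 2.000000, DF = 0.895422, PV = 1.790843
  t = 2.5000: CF_t = 2.000000, DF = 0.871033, PV = 1.742065
  t = 3.0000: CF_t = 2.000000, DF = 0.847308, PV = 1.694616
  t = 3.5000: CF_t = 2.000000, DF = 0.824230, PV = 1.648459
  t = 4.0000: CF_t = 2.000000, DF = 0.801780, PV = 1.603559
  t = 4.5000: CF_t = 2.000000, DF = 0.779941, PV = 1.559883
  t = 5.0000: CF_t = 2.000000, DF = 0.758698, PV = 1.517396
  t = 5.5000: CF_t = 2.000000, DF = 0.738033, PV = 1.476066
  t = 6.0000: CF_t = 2.000000, DF = 0.717931, PV = 1.435862
  t = 6.5000: CF_t = 2.000000, DF = 0.698376, PV = 1.396753
  t = 7.0000: CF_t = 2.000000, DF = 0.679354, PV = 1.358709
  t = 7.5000: CF_t = 2.000000, DF = 0.660851, PV = 1.321701
  t = 8.0000: CF_t = 2.000000, DF = 0.642851, PV = 1.285702
  t = 8.5000: CF_t = 2.000000, DF = 0.625341, PV = 1.250682
  t = 9.0000: CF_t = 2.000000, DF = 0.608309, PV = 1.216617
  t = 9.5000: CF_t = 2.000000, DF = 0.591740, PV = 1.183480
  t = 10.0000: CF_t = 102.000000, DF = 0.575622, PV = 58.713488
Price P = sum_t PV_t = 87.874927
Convexity numerator sum_t t*(t + 1/m) * CF_t / (1+y/m)^(m*t + 2):
  t = 0.5000: term = 0.920493
  t = 1.0000: term = 2.686265
  t = 1.5000: term = 5.226196
  t = 2.0000: term = 8.473080
  t = 2.5000: term = 12.363444
  t = 3.0000: term = 16.837375
  t = 3.5000: term = 21.838359
  t = 4.0000: term = 27.313123
  t = 4.5000: term = 33.211482
  t = 5.0000: term = 39.486198
  t = 5.5000: term = 46.092838
  t = 6.0000: term = 52.989643
  t = 6.5000: term = 60.137403
  t = 7.0000: term = 67.499330
  t = 7.5000: term = 75.040945
  t = 8.0000: term = 82.729966
  t = 8.5000: term = 90.536198
  t = 9.0000: term = 98.431435
  t = 9.5000: term = 106.389359
  t = 10.0000: term = 5833.657778
Convexity = (1/P) * sum = 6681.860909 / 87.874927 = 76.038310


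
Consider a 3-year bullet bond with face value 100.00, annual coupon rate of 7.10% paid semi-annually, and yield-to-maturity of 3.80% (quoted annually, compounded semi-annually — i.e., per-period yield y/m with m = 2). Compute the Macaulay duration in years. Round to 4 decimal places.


Coupon per period c = face * coupon_rate / m = 3.550000
Periods per year m = 2; per-period yield y/m = 0.019000
Number of cashflows N = 6
Cashflows (t years, CF_t, discount factor 1/(1+y/m)^(m*t), PV):
  t = 0.5000: CF_t = 3.550000, DF = 0.981354, PV = 3.483808
  t = 1.0000: CF_t = 3.550000, DF = 0.963056, PV = 3.418850
  t = 1.5000: CF_t = 3.550000, DF = 0.945099, PV = 3.355103
  t = 2.0000: CF_t = 3.550000, DF = 0.927477, PV = 3.292544
  t = 2.5000: CF_t = 3.550000, DF = 0.910184, PV = 3.231152
  t = 3.0000: CF_t = 103.550000, DF = 0.893213, PV = 92.492176
Price P = sum_t PV_t = 109.273633
Macaulay numerator sum_t t * PV_t:
  t * PV_t at t = 0.5000: 1.741904
  t * PV_t at t = 1.0000: 3.418850
  t * PV_t at t = 1.5000: 5.032654
  t * PV_t at t = 2.0000: 6.585088
  t * PV_t at t = 2.5000: 8.077881
  t * PV_t at t = 3.0000: 277.476529
Macaulay duration D = (sum_t t * PV_t) / P = 302.332906 / 109.273633 = 2.766751

Answer: Macaulay duration = 2.7668 years


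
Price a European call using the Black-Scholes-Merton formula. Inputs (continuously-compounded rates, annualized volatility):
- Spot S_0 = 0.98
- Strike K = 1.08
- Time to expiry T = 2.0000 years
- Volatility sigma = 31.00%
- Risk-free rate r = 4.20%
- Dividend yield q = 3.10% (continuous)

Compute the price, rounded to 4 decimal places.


d1 = (ln(S/K) + (r - q + 0.5*sigma^2) * T) / (sigma * sqrt(T)) = 0.04775537
d2 = d1 - sigma * sqrt(T) = -0.39065083
exp(-rT) = 0.91943126; exp(-qT) = 0.93988289
C = S_0 * exp(-qT) * N(d1) - K * exp(-rT) * N(d2)
N(d1) = 0.51904440; N(d2) = 0.34802767
C = 0.9800 * 0.93988289 * 0.51904440 - 1.0800 * 0.91943126 * 0.34802767 = 0.1325

Answer: Price = 0.1325


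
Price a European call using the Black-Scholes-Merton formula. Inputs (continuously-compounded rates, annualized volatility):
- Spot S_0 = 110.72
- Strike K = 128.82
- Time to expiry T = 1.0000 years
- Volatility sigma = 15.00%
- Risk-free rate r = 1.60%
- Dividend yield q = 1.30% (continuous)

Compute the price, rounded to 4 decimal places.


Answer: Price = 1.4983

Derivation:
d1 = (ln(S/K) + (r - q + 0.5*sigma^2) * T) / (sigma * sqrt(T)) = -0.91441059
d2 = d1 - sigma * sqrt(T) = -1.06441059
exp(-rT) = 0.98412732; exp(-qT) = 0.98708414
C = S_0 * exp(-qT) * N(d1) - K * exp(-rT) * N(d2)
N(d1) = 0.18025057; N(d2) = 0.14357137
C = 110.7200 * 0.98708414 * 0.18025057 - 128.8200 * 0.98412732 * 0.14357137 = 1.4983


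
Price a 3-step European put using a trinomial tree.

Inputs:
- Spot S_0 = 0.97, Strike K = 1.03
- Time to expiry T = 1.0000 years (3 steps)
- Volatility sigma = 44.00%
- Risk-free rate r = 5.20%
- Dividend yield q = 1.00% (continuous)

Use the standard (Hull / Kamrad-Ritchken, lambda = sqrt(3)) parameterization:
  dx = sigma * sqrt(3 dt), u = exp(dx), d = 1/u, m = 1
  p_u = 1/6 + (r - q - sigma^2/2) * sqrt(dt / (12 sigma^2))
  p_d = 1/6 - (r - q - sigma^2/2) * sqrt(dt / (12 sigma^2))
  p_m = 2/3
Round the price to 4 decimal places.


Answer: Price = V(0,0) = 0.1719

Derivation:
dt = T/N = 0.333333; dx = sigma*sqrt(3*dt) = 0.440000
u = exp(dx) = 1.552707; d = 1/u = 0.644036
p_u = 0.145909, p_m = 0.666667, p_d = 0.187424
Discount per step: exp(-r*dt) = 0.982816
Stock lattice S(k, j) with j the centered position index:
  k=0: S(0,+0) = 0.9700
  k=1: S(1,-1) = 0.6247; S(1,+0) = 0.9700; S(1,+1) = 1.5061
  k=2: S(2,-2) = 0.4023; S(2,-1) = 0.6247; S(2,+0) = 0.9700; S(2,+1) = 1.5061; S(2,+2) = 2.3386
  k=3: S(3,-3) = 0.2591; S(3,-2) = 0.4023; S(3,-1) = 0.6247; S(3,+0) = 0.9700; S(3,+1) = 1.5061; S(3,+2) = 2.3386; S(3,+3) = 3.6311
Terminal payoffs V(N, j) = max(K - S_T, 0):
  V(3,-3) = 0.770879; V(3,-2) = 0.627661; V(3,-1) = 0.405285; V(3,+0) = 0.060000; V(3,+1) = 0.000000; V(3,+2) = 0.000000; V(3,+3) = 0.000000
Backward induction: V(k, j) = exp(-r*dt) * [p_u * V(k+1, j+1) + p_m * V(k+1, j) + p_d * V(k+1, j-1)]
  V(2,-2) = exp(-r*dt) * [p_u*0.405285 + p_m*0.627661 + p_d*0.770879] = 0.611367
  V(2,-1) = exp(-r*dt) * [p_u*0.060000 + p_m*0.405285 + p_d*0.627661] = 0.389768
  V(2,+0) = exp(-r*dt) * [p_u*0.000000 + p_m*0.060000 + p_d*0.405285] = 0.113968
  V(2,+1) = exp(-r*dt) * [p_u*0.000000 + p_m*0.000000 + p_d*0.060000] = 0.011052
  V(2,+2) = exp(-r*dt) * [p_u*0.000000 + p_m*0.000000 + p_d*0.000000] = 0.000000
  V(1,-1) = exp(-r*dt) * [p_u*0.113968 + p_m*0.389768 + p_d*0.611367] = 0.384339
  V(1,+0) = exp(-r*dt) * [p_u*0.011052 + p_m*0.113968 + p_d*0.389768] = 0.148054
  V(1,+1) = exp(-r*dt) * [p_u*0.000000 + p_m*0.011052 + p_d*0.113968] = 0.028235
  V(0,+0) = exp(-r*dt) * [p_u*0.028235 + p_m*0.148054 + p_d*0.384339] = 0.171852


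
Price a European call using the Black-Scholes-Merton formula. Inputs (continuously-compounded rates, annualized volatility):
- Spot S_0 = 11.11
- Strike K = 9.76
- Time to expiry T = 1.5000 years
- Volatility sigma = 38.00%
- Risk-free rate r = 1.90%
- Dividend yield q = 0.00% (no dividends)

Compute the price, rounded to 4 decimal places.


Answer: Price = 2.8130

Derivation:
d1 = (ln(S/K) + (r - q + 0.5*sigma^2) * T) / (sigma * sqrt(T)) = 0.57230653
d2 = d1 - sigma * sqrt(T) = 0.10690347
exp(-rT) = 0.97190229; exp(-qT) = 1.00000000
C = S_0 * exp(-qT) * N(d1) - K * exp(-rT) * N(d2)
N(d1) = 0.71644284; N(d2) = 0.54256722
C = 11.1100 * 1.00000000 * 0.71644284 - 9.7600 * 0.97190229 * 0.54256722 = 2.8130


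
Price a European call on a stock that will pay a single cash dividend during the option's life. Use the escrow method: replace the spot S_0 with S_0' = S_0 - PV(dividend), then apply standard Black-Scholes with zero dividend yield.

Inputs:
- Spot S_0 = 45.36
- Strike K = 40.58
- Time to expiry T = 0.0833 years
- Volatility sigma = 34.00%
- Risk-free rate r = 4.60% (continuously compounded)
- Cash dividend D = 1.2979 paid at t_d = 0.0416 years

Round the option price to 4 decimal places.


PV(D) = D * exp(-r * t_d) = 1.2979 * 0.99808823 = 1.29541871
S_0' = S_0 - PV(D) = 45.3600 - 1.29541871 = 44.06458129
d1 = (ln(S_0'/K) + (r + sigma^2/2)*T) / (sigma*sqrt(T)) = 0.92762254
d2 = d1 - sigma*sqrt(T) = 0.82949263
exp(-rT) = 0.99617553
N(d1) = 0.82319830; N(d2) = 0.79658715
C = S_0' * N(d1) - K * exp(-rT) * N(d2) = 44.06458129 * 0.82319830 - 40.5800 * 0.99617553 * 0.79658715 = 4.0720

Answer: Price = 4.0720


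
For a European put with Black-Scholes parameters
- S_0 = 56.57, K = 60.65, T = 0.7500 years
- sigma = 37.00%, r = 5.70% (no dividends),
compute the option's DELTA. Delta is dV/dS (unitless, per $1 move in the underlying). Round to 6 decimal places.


d1 = 0.0762934800; d2 = -0.2441359194
phi(d1) = 0.3977829076; exp(-qT) = 1.0000000000; exp(-rT) = 0.9581508979
N(-d1) = 0.4695928065
Delta = -exp(-qT) * N(-d1) = -1.0000000000 * 0.4695928065 = -0.469593

Answer: Delta = -0.469593


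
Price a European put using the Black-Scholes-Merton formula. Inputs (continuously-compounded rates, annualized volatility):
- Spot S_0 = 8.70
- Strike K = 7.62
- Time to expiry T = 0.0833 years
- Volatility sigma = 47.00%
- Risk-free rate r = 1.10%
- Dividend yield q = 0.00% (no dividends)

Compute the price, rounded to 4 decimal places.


Answer: Price = 0.0947

Derivation:
d1 = (ln(S/K) + (r - q + 0.5*sigma^2) * T) / (sigma * sqrt(T)) = 1.05170112
d2 = d1 - sigma * sqrt(T) = 0.91605094
exp(-rT) = 0.99908412; exp(-qT) = 1.00000000
P = K * exp(-rT) * N(-d2) - S_0 * exp(-qT) * N(-d1)
N(-d1) = 0.14646835; N(-d2) = 0.17982009
P = 7.6200 * 0.99908412 * 0.17982009 - 8.7000 * 1.00000000 * 0.14646835 = 0.0947


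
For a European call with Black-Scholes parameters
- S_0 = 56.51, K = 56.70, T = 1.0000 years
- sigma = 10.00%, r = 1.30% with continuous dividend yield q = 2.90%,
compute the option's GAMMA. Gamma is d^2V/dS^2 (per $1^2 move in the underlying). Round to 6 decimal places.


d1 = -0.1435659709; d2 = -0.2435659709
phi(d1) = 0.3948520555; exp(-qT) = 0.9714164645; exp(-rT) = 0.9870841350
Gamma = exp(-qT) * phi(d1) / (S * sigma * sqrt(T)) = 0.9714164645 * 0.3948520555 / (56.5100 * 0.1000 * 1.0000000000) = 0.067876

Answer: Gamma = 0.067876


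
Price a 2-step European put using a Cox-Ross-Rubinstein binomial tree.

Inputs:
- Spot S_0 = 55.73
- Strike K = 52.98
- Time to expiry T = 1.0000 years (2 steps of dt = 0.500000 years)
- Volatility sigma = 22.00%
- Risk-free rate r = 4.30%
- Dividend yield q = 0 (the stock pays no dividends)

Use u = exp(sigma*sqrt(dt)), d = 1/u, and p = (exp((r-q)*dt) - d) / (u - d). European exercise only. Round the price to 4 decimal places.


dt = T/N = 0.500000
u = exp(sigma*sqrt(dt)) = 1.168316; d = 1/u = 0.855933
p = (exp((r-q)*dt) - d) / (u - d) = 0.530758
Discount per step: exp(-r*dt) = 0.978729
Stock lattice S(k, i) with i counting down-moves:
  k=0: S(0,0) = 55.7300
  k=1: S(1,0) = 65.1103; S(1,1) = 47.7011
  k=2: S(2,0) = 76.0694; S(2,1) = 55.7300; S(2,2) = 40.8290
Terminal payoffs V(N, i) = max(K - S_T, 0):
  V(2,0) = 0.000000; V(2,1) = 0.000000; V(2,2) = 12.151041
Backward induction: V(k, i) = exp(-r*dt) * [p * V(k+1, i) + (1-p) * V(k+1, i+1)].
  V(1,0) = exp(-r*dt) * [p*0.000000 + (1-p)*0.000000] = 0.000000
  V(1,1) = exp(-r*dt) * [p*0.000000 + (1-p)*12.151041] = 5.580496
  V(0,0) = exp(-r*dt) * [p*0.000000 + (1-p)*5.580496] = 2.562903

Answer: Price = V(0,0) = 2.5629


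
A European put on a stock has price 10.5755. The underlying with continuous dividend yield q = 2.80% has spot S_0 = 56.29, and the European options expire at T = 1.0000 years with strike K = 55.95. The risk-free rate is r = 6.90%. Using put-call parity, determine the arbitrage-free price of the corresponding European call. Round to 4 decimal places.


Put-call parity: C - P = S_0 * exp(-qT) - K * exp(-rT).
S_0 * exp(-qT) = 56.2900 * 0.97238837 = 54.73574117
K * exp(-rT) = 55.9500 * 0.93332668 = 52.21962775
C = P + S*exp(-qT) - K*exp(-rT)
C = 10.5755 + 54.73574117 - 52.21962775 = 13.0916

Answer: Call price = 13.0916


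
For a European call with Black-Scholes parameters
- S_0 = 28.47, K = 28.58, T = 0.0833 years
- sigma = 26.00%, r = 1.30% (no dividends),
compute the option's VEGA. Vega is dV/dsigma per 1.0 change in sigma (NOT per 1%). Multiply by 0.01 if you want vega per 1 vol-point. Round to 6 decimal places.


Answer: Vega = 3.278083

Derivation:
d1 = 0.0005619469; d2 = -0.0744785755
phi(d1) = 0.3989422174; exp(-qT) = 1.0000000000; exp(-rT) = 0.9989176861
Vega = S * exp(-qT) * phi(d1) * sqrt(T) = 28.4700 * 1.0000000000 * 0.3989422174 * 0.2886173938 = 3.278083


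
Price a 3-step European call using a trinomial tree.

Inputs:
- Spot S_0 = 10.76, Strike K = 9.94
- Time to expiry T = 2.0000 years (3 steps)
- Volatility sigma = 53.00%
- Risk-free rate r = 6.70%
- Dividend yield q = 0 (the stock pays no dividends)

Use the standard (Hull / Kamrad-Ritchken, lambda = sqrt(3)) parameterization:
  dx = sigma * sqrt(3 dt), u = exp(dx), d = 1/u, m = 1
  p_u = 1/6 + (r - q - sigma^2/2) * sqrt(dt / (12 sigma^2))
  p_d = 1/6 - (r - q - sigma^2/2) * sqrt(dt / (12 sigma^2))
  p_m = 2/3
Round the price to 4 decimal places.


Answer: Price = V(0,0) = 3.8088

Derivation:
dt = T/N = 0.666667; dx = sigma*sqrt(3*dt) = 0.749533
u = exp(dx) = 2.116012; d = 1/u = 0.472587
p_u = 0.134002, p_m = 0.666667, p_d = 0.199331
Discount per step: exp(-r*dt) = 0.956316
Stock lattice S(k, j) with j the centered position index:
  k=0: S(0,+0) = 10.7600
  k=1: S(1,-1) = 5.0850; S(1,+0) = 10.7600; S(1,+1) = 22.7683
  k=2: S(2,-2) = 2.4031; S(2,-1) = 5.0850; S(2,+0) = 10.7600; S(2,+1) = 22.7683; S(2,+2) = 48.1780
  k=3: S(3,-3) = 1.1357; S(3,-2) = 2.4031; S(3,-1) = 5.0850; S(3,+0) = 10.7600; S(3,+1) = 22.7683; S(3,+2) = 48.1780; S(3,+3) = 101.9452
Terminal payoffs V(N, j) = max(S_T - K, 0):
  V(3,-3) = 0.000000; V(3,-2) = 0.000000; V(3,-1) = 0.000000; V(3,+0) = 0.820000; V(3,+1) = 12.828289; V(3,+2) = 38.237973; V(3,+3) = 92.005170
Backward induction: V(k, j) = exp(-r*dt) * [p_u * V(k+1, j+1) + p_m * V(k+1, j) + p_d * V(k+1, j-1)]
  V(2,-2) = exp(-r*dt) * [p_u*0.000000 + p_m*0.000000 + p_d*0.000000] = 0.000000
  V(2,-1) = exp(-r*dt) * [p_u*0.820000 + p_m*0.000000 + p_d*0.000000] = 0.105082
  V(2,+0) = exp(-r*dt) * [p_u*12.828289 + p_m*0.820000 + p_d*0.000000] = 2.166708
  V(2,+1) = exp(-r*dt) * [p_u*38.237973 + p_m*12.828289 + p_d*0.820000] = 13.235039
  V(2,+2) = exp(-r*dt) * [p_u*92.005170 + p_m*38.237973 + p_d*12.828289] = 38.614069
  V(1,-1) = exp(-r*dt) * [p_u*2.166708 + p_m*0.105082 + p_d*0.000000] = 0.344654
  V(1,+0) = exp(-r*dt) * [p_u*13.235039 + p_m*2.166708 + p_d*0.105082] = 3.097449
  V(1,+1) = exp(-r*dt) * [p_u*38.614069 + p_m*13.235039 + p_d*2.166708] = 13.799270
  V(0,+0) = exp(-r*dt) * [p_u*13.799270 + p_m*3.097449 + p_d*0.344654] = 3.808811


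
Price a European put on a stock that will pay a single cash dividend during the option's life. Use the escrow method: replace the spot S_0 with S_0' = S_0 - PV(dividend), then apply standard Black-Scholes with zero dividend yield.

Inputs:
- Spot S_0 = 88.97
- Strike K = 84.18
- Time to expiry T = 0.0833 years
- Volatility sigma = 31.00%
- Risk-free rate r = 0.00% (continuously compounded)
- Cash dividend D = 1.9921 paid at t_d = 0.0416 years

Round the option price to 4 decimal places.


Answer: Price = 1.8562

Derivation:
PV(D) = D * exp(-r * t_d) = 1.9921 * 1.00000000 = 1.99210000
S_0' = S_0 - PV(D) = 88.9700 - 1.99210000 = 86.97790000
d1 = (ln(S_0'/K) + (r + sigma^2/2)*T) / (sigma*sqrt(T)) = 0.41017876
d2 = d1 - sigma*sqrt(T) = 0.32070737
exp(-rT) = 1.00000000
N(-d1) = 0.34083741; N(-d2) = 0.37421608
P = K * exp(-rT) * N(-d2) - S_0' * N(-d1) = 84.1800 * 1.00000000 * 0.37421608 - 86.97790000 * 0.34083741 = 1.8562


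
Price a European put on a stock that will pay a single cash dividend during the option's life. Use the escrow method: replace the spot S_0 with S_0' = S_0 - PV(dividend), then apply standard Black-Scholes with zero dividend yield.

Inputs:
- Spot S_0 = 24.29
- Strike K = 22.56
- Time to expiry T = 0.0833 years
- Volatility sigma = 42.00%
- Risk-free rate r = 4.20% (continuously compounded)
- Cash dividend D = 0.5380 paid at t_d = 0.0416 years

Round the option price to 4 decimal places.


PV(D) = D * exp(-r * t_d) = 0.5380 * 0.99825433 = 0.53706083
S_0' = S_0 - PV(D) = 24.2900 - 0.53706083 = 23.75293917
d1 = (ln(S_0'/K) + (r + sigma^2/2)*T) / (sigma*sqrt(T)) = 0.51455097
d2 = d1 - sigma*sqrt(T) = 0.39333166
exp(-rT) = 0.99650751
N(-d1) = 0.30343342; N(-d2) = 0.34703727
P = K * exp(-rT) * N(-d2) - S_0' * N(-d1) = 22.5600 * 0.99650751 * 0.34703727 - 23.75293917 * 0.30343342 = 0.5944

Answer: Price = 0.5944


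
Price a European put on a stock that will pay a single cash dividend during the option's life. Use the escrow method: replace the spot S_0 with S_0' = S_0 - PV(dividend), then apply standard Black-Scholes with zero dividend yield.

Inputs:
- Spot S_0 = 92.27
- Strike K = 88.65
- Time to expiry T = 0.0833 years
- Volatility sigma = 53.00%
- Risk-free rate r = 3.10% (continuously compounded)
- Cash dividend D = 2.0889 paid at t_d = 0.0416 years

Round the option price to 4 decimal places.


Answer: Price = 4.6083

Derivation:
PV(D) = D * exp(-r * t_d) = 2.0889 * 0.99871123 = 2.08620789
S_0' = S_0 - PV(D) = 92.2700 - 2.08620789 = 90.18379211
d1 = (ln(S_0'/K) + (r + sigma^2/2)*T) / (sigma*sqrt(T)) = 0.20550465
d2 = d1 - sigma*sqrt(T) = 0.05253743
exp(-rT) = 0.99742103
N(-d1) = 0.41858893; N(-d2) = 0.47905023
P = K * exp(-rT) * N(-d2) - S_0' * N(-d1) = 88.6500 * 0.99742103 * 0.47905023 - 90.18379211 * 0.41858893 = 4.6083


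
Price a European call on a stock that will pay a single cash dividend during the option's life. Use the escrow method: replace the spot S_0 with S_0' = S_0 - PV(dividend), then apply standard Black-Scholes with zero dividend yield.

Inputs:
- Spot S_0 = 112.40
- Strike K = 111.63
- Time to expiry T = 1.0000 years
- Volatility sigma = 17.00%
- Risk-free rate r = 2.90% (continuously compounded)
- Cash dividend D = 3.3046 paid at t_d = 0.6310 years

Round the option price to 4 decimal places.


Answer: Price = 7.7333

Derivation:
PV(D) = D * exp(-r * t_d) = 3.3046 * 0.98186741 = 3.24467904
S_0' = S_0 - PV(D) = 112.4000 - 3.24467904 = 109.15532096
d1 = (ln(S_0'/K) + (r + sigma^2/2)*T) / (sigma*sqrt(T)) = 0.12371765
d2 = d1 - sigma*sqrt(T) = -0.04628235
exp(-rT) = 0.97141646
N(d1) = 0.54923058; N(d2) = 0.48154260
C = S_0' * N(d1) - K * exp(-rT) * N(d2) = 109.15532096 * 0.54923058 - 111.6300 * 0.97141646 * 0.48154260 = 7.7333


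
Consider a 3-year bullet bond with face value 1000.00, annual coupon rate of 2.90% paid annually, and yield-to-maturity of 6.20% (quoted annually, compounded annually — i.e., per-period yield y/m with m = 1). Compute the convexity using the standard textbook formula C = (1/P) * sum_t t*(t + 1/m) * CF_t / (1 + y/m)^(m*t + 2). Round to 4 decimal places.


Coupon per period c = face * coupon_rate / m = 29.000000
Periods per year m = 1; per-period yield y/m = 0.062000
Number of cashflows N = 3
Cashflows (t years, CF_t, discount factor 1/(1+y/m)^(m*t), PV):
  t = 1.0000: CF_t = 29.000000, DF = 0.941620, PV = 27.306968
  t = 2.0000: CF_t = 29.000000, DF = 0.886647, PV = 25.712776
  t = 3.0000: CF_t = 1029.000000, DF = 0.834885, PV = 859.096252
Price P = sum_t PV_t = 912.115996
Convexity numerator sum_t t*(t + 1/m) * CF_t / (1+y/m)^(m*t + 2):
  t = 1.0000: term = 48.423307
  t = 2.0000: term = 136.789002
  t = 3.0000: term = 9140.585957
Convexity = (1/P) * sum = 9325.798266 / 912.115996 = 10.224356

Answer: Convexity = 10.2244


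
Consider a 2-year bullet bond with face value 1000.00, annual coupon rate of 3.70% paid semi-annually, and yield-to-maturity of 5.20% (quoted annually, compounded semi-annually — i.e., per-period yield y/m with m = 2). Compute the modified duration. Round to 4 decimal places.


Coupon per period c = face * coupon_rate / m = 18.500000
Periods per year m = 2; per-period yield y/m = 0.026000
Number of cashflows N = 4
Cashflows (t years, CF_t, discount factor 1/(1+y/m)^(m*t), PV):
  t = 0.5000: CF_t = 18.500000, DF = 0.974659, PV = 18.031189
  t = 1.0000: CF_t = 18.500000, DF = 0.949960, PV = 17.574258
  t = 1.5000: CF_t = 18.500000, DF = 0.925887, PV = 17.128907
  t = 2.0000: CF_t = 1018.500000, DF = 0.902424, PV = 919.118675
Price P = sum_t PV_t = 971.853029
First compute Macaulay numerator sum_t t * PV_t:
  t * PV_t at t = 0.5000: 9.015595
  t * PV_t at t = 1.0000: 17.574258
  t * PV_t at t = 1.5000: 25.693360
  t * PV_t at t = 2.0000: 1838.237349
Macaulay duration D = 1890.520563 / 971.853029 = 1.945274
Modified duration = D / (1 + y/m) = 1.945274 / (1 + 0.026000) = 1.895979

Answer: Modified duration = 1.8960


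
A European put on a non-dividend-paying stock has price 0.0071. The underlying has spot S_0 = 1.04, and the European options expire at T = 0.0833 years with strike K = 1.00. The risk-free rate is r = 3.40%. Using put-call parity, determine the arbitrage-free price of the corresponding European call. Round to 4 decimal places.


Put-call parity: C - P = S_0 * exp(-qT) - K * exp(-rT).
S_0 * exp(-qT) = 1.0400 * 1.00000000 = 1.04000000
K * exp(-rT) = 1.0000 * 0.99717181 = 0.99717181
C = P + S*exp(-qT) - K*exp(-rT)
C = 0.0071 + 1.04000000 - 0.99717181 = 0.0499

Answer: Call price = 0.0499


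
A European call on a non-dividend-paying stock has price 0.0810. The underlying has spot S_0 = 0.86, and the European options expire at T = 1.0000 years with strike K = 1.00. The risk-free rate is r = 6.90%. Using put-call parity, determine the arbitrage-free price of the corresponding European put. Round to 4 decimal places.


Put-call parity: C - P = S_0 * exp(-qT) - K * exp(-rT).
S_0 * exp(-qT) = 0.8600 * 1.00000000 = 0.86000000
K * exp(-rT) = 1.0000 * 0.93332668 = 0.93332668
P = C - S*exp(-qT) + K*exp(-rT)
P = 0.0810 - 0.86000000 + 0.93332668 = 0.1543

Answer: Put price = 0.1543


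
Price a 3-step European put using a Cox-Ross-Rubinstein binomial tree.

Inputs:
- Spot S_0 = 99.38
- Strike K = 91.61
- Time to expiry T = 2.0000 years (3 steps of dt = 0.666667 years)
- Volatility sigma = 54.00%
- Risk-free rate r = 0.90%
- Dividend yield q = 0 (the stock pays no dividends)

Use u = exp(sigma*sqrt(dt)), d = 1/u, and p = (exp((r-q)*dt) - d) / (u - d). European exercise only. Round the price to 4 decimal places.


dt = T/N = 0.666667
u = exp(sigma*sqrt(dt)) = 1.554118; d = 1/u = 0.643452
p = (exp((r-q)*dt) - d) / (u - d) = 0.398133
Discount per step: exp(-r*dt) = 0.994018
Stock lattice S(k, i) with i counting down-moves:
  k=0: S(0,0) = 99.3800
  k=1: S(1,0) = 154.4482; S(1,1) = 63.9462
  k=2: S(2,0) = 240.0308; S(2,1) = 99.3800; S(2,2) = 41.1463
  k=3: S(3,0) = 373.0362; S(3,1) = 154.4482; S(3,2) = 63.9462; S(3,3) = 26.4757
Terminal payoffs V(N, i) = max(K - S_T, 0):
  V(3,0) = 0.000000; V(3,1) = 0.000000; V(3,2) = 27.663760; V(3,3) = 65.134324
Backward induction: V(k, i) = exp(-r*dt) * [p * V(k+1, i) + (1-p) * V(k+1, i+1)].
  V(2,0) = exp(-r*dt) * [p*0.000000 + (1-p)*0.000000] = 0.000000
  V(2,1) = exp(-r*dt) * [p*0.000000 + (1-p)*27.663760] = 16.550304
  V(2,2) = exp(-r*dt) * [p*27.663760 + (1-p)*65.134324] = 49.915662
  V(1,0) = exp(-r*dt) * [p*0.000000 + (1-p)*16.550304] = 9.901495
  V(1,1) = exp(-r*dt) * [p*16.550304 + (1-p)*49.915662] = 36.412680
  V(0,0) = exp(-r*dt) * [p*9.901495 + (1-p)*36.412680] = 25.703021

Answer: Price = V(0,0) = 25.7030


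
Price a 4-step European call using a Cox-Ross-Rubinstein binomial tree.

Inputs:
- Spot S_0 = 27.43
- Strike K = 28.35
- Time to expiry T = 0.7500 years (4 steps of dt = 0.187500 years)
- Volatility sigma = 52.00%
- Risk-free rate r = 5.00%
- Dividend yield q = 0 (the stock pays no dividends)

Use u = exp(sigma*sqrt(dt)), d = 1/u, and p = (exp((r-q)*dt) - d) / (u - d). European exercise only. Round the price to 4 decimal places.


dt = T/N = 0.187500
u = exp(sigma*sqrt(dt)) = 1.252531; d = 1/u = 0.798383
p = (exp((r-q)*dt) - d) / (u - d) = 0.464685
Discount per step: exp(-r*dt) = 0.990669
Stock lattice S(k, i) with i counting down-moves:
  k=0: S(0,0) = 27.4300
  k=1: S(1,0) = 34.3569; S(1,1) = 21.8997
  k=2: S(2,0) = 43.0331; S(2,1) = 27.4300; S(2,2) = 17.4843
  k=3: S(3,0) = 53.9004; S(3,1) = 34.3569; S(3,2) = 21.8997; S(3,3) = 13.9592
  k=4: S(4,0) = 67.5119; S(4,1) = 43.0331; S(4,2) = 27.4300; S(4,3) = 17.4843; S(4,4) = 11.1448
Terminal payoffs V(N, i) = max(S_T - K, 0):
  V(4,0) = 39.161890; V(4,1) = 14.683140; V(4,2) = 0.000000; V(4,3) = 0.000000; V(4,4) = 0.000000
Backward induction: V(k, i) = exp(-r*dt) * [p * V(k+1, i) + (1-p) * V(k+1, i+1)].
  V(3,0) = exp(-r*dt) * [p*39.161890 + (1-p)*14.683140] = 25.814897
  V(3,1) = exp(-r*dt) * [p*14.683140 + (1-p)*0.000000] = 6.759369
  V(3,2) = exp(-r*dt) * [p*0.000000 + (1-p)*0.000000] = 0.000000
  V(3,3) = exp(-r*dt) * [p*0.000000 + (1-p)*0.000000] = 0.000000
  V(2,0) = exp(-r*dt) * [p*25.814897 + (1-p)*6.759369] = 15.468490
  V(2,1) = exp(-r*dt) * [p*6.759369 + (1-p)*0.000000] = 3.111669
  V(2,2) = exp(-r*dt) * [p*0.000000 + (1-p)*0.000000] = 0.000000
  V(1,0) = exp(-r*dt) * [p*15.468490 + (1-p)*3.111669] = 8.771084
  V(1,1) = exp(-r*dt) * [p*3.111669 + (1-p)*0.000000] = 1.432454
  V(0,0) = exp(-r*dt) * [p*8.771084 + (1-p)*1.432454] = 4.797419

Answer: Price = V(0,0) = 4.7974


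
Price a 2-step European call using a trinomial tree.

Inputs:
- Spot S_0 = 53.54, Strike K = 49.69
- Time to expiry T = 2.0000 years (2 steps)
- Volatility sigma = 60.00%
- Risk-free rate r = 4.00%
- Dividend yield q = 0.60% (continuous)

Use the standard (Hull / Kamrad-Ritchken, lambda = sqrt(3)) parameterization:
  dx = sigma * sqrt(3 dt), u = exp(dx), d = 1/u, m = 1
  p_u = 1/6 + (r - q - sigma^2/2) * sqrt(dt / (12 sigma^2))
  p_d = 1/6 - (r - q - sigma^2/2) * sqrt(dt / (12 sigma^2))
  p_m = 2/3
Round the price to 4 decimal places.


Answer: Price = V(0,0) = 17.0539

Derivation:
dt = T/N = 1.000000; dx = sigma*sqrt(3*dt) = 1.039230
u = exp(dx) = 2.827041; d = 1/u = 0.353727
p_u = 0.096422, p_m = 0.666667, p_d = 0.236911
Discount per step: exp(-r*dt) = 0.960789
Stock lattice S(k, j) with j the centered position index:
  k=0: S(0,+0) = 53.5400
  k=1: S(1,-1) = 18.9385; S(1,+0) = 53.5400; S(1,+1) = 151.3598
  k=2: S(2,-2) = 6.6991; S(2,-1) = 18.9385; S(2,+0) = 53.5400; S(2,+1) = 151.3598; S(2,+2) = 427.9002
Terminal payoffs V(N, j) = max(S_T - K, 0):
  V(2,-2) = 0.000000; V(2,-1) = 0.000000; V(2,+0) = 3.850000; V(2,+1) = 101.669760; V(2,+2) = 378.210207
Backward induction: V(k, j) = exp(-r*dt) * [p_u * V(k+1, j+1) + p_m * V(k+1, j) + p_d * V(k+1, j-1)]
  V(1,-1) = exp(-r*dt) * [p_u*3.850000 + p_m*0.000000 + p_d*0.000000] = 0.356670
  V(1,+0) = exp(-r*dt) * [p_u*101.669760 + p_m*3.850000 + p_d*0.000000] = 11.884876
  V(1,+1) = exp(-r*dt) * [p_u*378.210207 + p_m*101.669760 + p_d*3.850000] = 101.036499
  V(0,+0) = exp(-r*dt) * [p_u*101.036499 + p_m*11.884876 + p_d*0.356670] = 17.053945


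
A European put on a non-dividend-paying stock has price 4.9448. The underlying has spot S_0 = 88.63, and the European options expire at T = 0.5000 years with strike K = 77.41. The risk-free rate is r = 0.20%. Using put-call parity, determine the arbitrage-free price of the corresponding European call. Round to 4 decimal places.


Answer: Call price = 16.2422

Derivation:
Put-call parity: C - P = S_0 * exp(-qT) - K * exp(-rT).
S_0 * exp(-qT) = 88.6300 * 1.00000000 = 88.63000000
K * exp(-rT) = 77.4100 * 0.99900050 = 77.33262869
C = P + S*exp(-qT) - K*exp(-rT)
C = 4.9448 + 88.63000000 - 77.33262869 = 16.2422


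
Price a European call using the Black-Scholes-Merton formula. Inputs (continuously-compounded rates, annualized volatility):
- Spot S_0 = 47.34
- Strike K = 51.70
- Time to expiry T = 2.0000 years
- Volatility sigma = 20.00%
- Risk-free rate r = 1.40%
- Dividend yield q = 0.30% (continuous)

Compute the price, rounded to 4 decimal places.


Answer: Price = 4.0129

Derivation:
d1 = (ln(S/K) + (r - q + 0.5*sigma^2) * T) / (sigma * sqrt(T)) = -0.09228513
d2 = d1 - sigma * sqrt(T) = -0.37512785
exp(-rT) = 0.97238837; exp(-qT) = 0.99401796
C = S_0 * exp(-qT) * N(d1) - K * exp(-rT) * N(d2)
N(d1) = 0.46323575; N(d2) = 0.35378269
C = 47.3400 * 0.99401796 * 0.46323575 - 51.7000 * 0.97238837 * 0.35378269 = 4.0129


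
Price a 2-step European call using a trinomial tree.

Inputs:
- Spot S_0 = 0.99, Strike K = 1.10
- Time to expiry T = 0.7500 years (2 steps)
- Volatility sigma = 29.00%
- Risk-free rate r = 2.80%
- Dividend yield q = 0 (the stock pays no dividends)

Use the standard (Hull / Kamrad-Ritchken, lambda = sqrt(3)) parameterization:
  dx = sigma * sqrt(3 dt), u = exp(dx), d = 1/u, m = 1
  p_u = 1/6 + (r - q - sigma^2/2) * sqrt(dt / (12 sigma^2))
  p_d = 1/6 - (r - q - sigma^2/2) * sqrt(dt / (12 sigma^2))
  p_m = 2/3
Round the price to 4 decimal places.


dt = T/N = 0.375000; dx = sigma*sqrt(3*dt) = 0.307591
u = exp(dx) = 1.360145; d = 1/u = 0.735216
p_u = 0.158102, p_m = 0.666667, p_d = 0.175231
Discount per step: exp(-r*dt) = 0.989555
Stock lattice S(k, j) with j the centered position index:
  k=0: S(0,+0) = 0.9900
  k=1: S(1,-1) = 0.7279; S(1,+0) = 0.9900; S(1,+1) = 1.3465
  k=2: S(2,-2) = 0.5351; S(2,-1) = 0.7279; S(2,+0) = 0.9900; S(2,+1) = 1.3465; S(2,+2) = 1.8315
Terminal payoffs V(N, j) = max(S_T - K, 0):
  V(2,-2) = 0.000000; V(2,-1) = 0.000000; V(2,+0) = 0.000000; V(2,+1) = 0.246544; V(2,+2) = 0.731495
Backward induction: V(k, j) = exp(-r*dt) * [p_u * V(k+1, j+1) + p_m * V(k+1, j) + p_d * V(k+1, j-1)]
  V(1,-1) = exp(-r*dt) * [p_u*0.000000 + p_m*0.000000 + p_d*0.000000] = 0.000000
  V(1,+0) = exp(-r*dt) * [p_u*0.246544 + p_m*0.000000 + p_d*0.000000] = 0.038572
  V(1,+1) = exp(-r*dt) * [p_u*0.731495 + p_m*0.246544 + p_d*0.000000] = 0.277089
  V(0,+0) = exp(-r*dt) * [p_u*0.277089 + p_m*0.038572 + p_d*0.000000] = 0.068797

Answer: Price = V(0,0) = 0.0688


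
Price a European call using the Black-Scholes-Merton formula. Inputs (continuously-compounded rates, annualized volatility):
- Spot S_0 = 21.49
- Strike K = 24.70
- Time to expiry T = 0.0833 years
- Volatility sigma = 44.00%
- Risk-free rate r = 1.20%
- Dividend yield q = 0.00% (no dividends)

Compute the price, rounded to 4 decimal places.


d1 = (ln(S/K) + (r - q + 0.5*sigma^2) * T) / (sigma * sqrt(T)) = -1.02489014
d2 = d1 - sigma * sqrt(T) = -1.15188179
exp(-rT) = 0.99900090; exp(-qT) = 1.00000000
C = S_0 * exp(-qT) * N(d1) - K * exp(-rT) * N(d2)
N(d1) = 0.15270751; N(d2) = 0.12468483
C = 21.4900 * 1.00000000 * 0.15270751 - 24.7000 * 0.99900090 * 0.12468483 = 0.2050

Answer: Price = 0.2050


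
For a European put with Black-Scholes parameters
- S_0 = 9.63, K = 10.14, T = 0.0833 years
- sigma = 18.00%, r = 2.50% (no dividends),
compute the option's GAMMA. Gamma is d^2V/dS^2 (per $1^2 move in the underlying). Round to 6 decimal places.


d1 = -0.9272716789; d2 = -0.9792228098
phi(d1) = 0.2595372824; exp(-qT) = 1.0000000000; exp(-rT) = 0.9979196669
Gamma = exp(-qT) * phi(d1) / (S * sigma * sqrt(T)) = 1.0000000000 * 0.2595372824 / (9.6300 * 0.1800 * 0.2886173938) = 0.518774

Answer: Gamma = 0.518774


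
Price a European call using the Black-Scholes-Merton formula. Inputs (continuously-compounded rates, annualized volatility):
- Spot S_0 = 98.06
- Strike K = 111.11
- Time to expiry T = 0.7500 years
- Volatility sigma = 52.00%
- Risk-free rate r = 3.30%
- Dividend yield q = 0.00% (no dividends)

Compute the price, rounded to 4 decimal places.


Answer: Price = 13.6682

Derivation:
d1 = (ln(S/K) + (r - q + 0.5*sigma^2) * T) / (sigma * sqrt(T)) = 0.00268431
d2 = d1 - sigma * sqrt(T) = -0.44764890
exp(-rT) = 0.97555377; exp(-qT) = 1.00000000
C = S_0 * exp(-qT) * N(d1) - K * exp(-rT) * N(d2)
N(d1) = 0.50107088; N(d2) = 0.32720330
C = 98.0600 * 1.00000000 * 0.50107088 - 111.1100 * 0.97555377 * 0.32720330 = 13.6682


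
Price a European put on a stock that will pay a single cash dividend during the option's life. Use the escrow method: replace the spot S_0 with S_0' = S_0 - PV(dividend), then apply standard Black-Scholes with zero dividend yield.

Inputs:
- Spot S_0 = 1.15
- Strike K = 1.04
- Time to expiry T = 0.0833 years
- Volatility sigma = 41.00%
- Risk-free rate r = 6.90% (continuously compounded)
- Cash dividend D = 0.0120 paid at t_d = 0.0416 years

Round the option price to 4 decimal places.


PV(D) = D * exp(-r * t_d) = 0.0120 * 0.99713372 = 0.01196560
S_0' = S_0 - PV(D) = 1.1500 - 0.01196560 = 1.13803440
d1 = (ln(S_0'/K) + (r + sigma^2/2)*T) / (sigma*sqrt(T)) = 0.86899510
d2 = d1 - sigma*sqrt(T) = 0.75066197
exp(-rT) = 0.99426879
N(-d1) = 0.19242491; N(-d2) = 0.22642806
P = K * exp(-rT) * N(-d2) - S_0' * N(-d1) = 1.0400 * 0.99426879 * 0.22642806 - 1.13803440 * 0.19242491 = 0.0151

Answer: Price = 0.0151


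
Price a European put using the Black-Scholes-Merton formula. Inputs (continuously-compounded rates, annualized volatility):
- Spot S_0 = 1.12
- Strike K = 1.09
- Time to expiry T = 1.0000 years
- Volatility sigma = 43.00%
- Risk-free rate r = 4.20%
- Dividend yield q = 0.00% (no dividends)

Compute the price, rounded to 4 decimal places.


Answer: Price = 0.1492

Derivation:
d1 = (ln(S/K) + (r - q + 0.5*sigma^2) * T) / (sigma * sqrt(T)) = 0.37581625
d2 = d1 - sigma * sqrt(T) = -0.05418375
exp(-rT) = 0.95886978; exp(-qT) = 1.00000000
P = K * exp(-rT) * N(-d2) - S_0 * exp(-qT) * N(-d1)
N(-d1) = 0.35352675; N(-d2) = 0.52160561
P = 1.0900 * 0.95886978 * 0.52160561 - 1.1200 * 1.00000000 * 0.35352675 = 0.1492


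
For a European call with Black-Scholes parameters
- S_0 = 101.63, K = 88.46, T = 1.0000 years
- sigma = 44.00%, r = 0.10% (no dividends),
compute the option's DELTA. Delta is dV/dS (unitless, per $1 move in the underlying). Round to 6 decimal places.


d1 = 0.5377006698; d2 = 0.0977006698
phi(d1) = 0.3452454939; exp(-qT) = 1.0000000000; exp(-rT) = 0.9990004998
N(d1) = 0.7046081416
Delta = exp(-qT) * N(d1) = 1.0000000000 * 0.7046081416 = 0.704608

Answer: Delta = 0.704608


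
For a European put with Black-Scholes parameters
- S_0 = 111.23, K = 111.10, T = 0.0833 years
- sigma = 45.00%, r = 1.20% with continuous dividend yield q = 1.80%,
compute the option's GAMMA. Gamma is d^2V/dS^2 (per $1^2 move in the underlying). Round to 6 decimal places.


d1 = 0.0700947818; d2 = -0.0597830454
phi(d1) = 0.3979634260; exp(-qT) = 0.9985017235; exp(-rT) = 0.9990008994
Gamma = exp(-qT) * phi(d1) / (S * sigma * sqrt(T)) = 0.9985017235 * 0.3979634260 / (111.2300 * 0.4500 * 0.2886173938) = 0.027506

Answer: Gamma = 0.027506


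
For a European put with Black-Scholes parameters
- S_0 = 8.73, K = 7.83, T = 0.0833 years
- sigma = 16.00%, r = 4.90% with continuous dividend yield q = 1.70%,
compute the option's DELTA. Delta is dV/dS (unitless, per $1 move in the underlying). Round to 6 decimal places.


d1 = 2.4369351577; d2 = 2.3907563747
phi(d1) = 0.0204808492; exp(-qT) = 0.9985849022; exp(-rT) = 0.9959266188
N(-d1) = 0.0074061676
Delta = -exp(-qT) * N(-d1) = -0.9985849022 * 0.0074061676 = -0.007396

Answer: Delta = -0.007396


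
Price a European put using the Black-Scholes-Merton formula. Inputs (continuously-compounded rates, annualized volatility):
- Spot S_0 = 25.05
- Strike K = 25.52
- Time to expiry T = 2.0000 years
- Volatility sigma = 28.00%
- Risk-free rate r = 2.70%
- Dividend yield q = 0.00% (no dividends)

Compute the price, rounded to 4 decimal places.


Answer: Price = 3.4426

Derivation:
d1 = (ln(S/K) + (r - q + 0.5*sigma^2) * T) / (sigma * sqrt(T)) = 0.28741711
d2 = d1 - sigma * sqrt(T) = -0.10856269
exp(-rT) = 0.94743211; exp(-qT) = 1.00000000
P = K * exp(-rT) * N(-d2) - S_0 * exp(-qT) * N(-d1)
N(-d1) = 0.38689648; N(-d2) = 0.54322532
P = 25.5200 * 0.94743211 * 0.54322532 - 25.0500 * 1.00000000 * 0.38689648 = 3.4426


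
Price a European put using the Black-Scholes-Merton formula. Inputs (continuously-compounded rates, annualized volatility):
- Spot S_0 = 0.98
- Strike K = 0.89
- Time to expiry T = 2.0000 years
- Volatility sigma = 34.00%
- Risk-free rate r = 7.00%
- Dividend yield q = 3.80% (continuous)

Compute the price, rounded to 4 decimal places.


d1 = (ln(S/K) + (r - q + 0.5*sigma^2) * T) / (sigma * sqrt(T)) = 0.57386105
d2 = d1 - sigma * sqrt(T) = 0.09302844
exp(-rT) = 0.86935824; exp(-qT) = 0.92681621
P = K * exp(-rT) * N(-d2) - S_0 * exp(-qT) * N(-d1)
N(-d1) = 0.28303091; N(-d2) = 0.46294048
P = 0.8900 * 0.86935824 * 0.46294048 - 0.9800 * 0.92681621 * 0.28303091 = 0.1011

Answer: Price = 0.1011


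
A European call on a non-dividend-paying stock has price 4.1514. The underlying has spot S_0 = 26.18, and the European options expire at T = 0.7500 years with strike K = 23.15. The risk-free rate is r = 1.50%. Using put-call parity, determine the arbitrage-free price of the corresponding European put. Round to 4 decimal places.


Put-call parity: C - P = S_0 * exp(-qT) - K * exp(-rT).
S_0 * exp(-qT) = 26.1800 * 1.00000000 = 26.18000000
K * exp(-rT) = 23.1500 * 0.98881304 = 22.89102198
P = C - S*exp(-qT) + K*exp(-rT)
P = 4.1514 - 26.18000000 + 22.89102198 = 0.8624

Answer: Put price = 0.8624


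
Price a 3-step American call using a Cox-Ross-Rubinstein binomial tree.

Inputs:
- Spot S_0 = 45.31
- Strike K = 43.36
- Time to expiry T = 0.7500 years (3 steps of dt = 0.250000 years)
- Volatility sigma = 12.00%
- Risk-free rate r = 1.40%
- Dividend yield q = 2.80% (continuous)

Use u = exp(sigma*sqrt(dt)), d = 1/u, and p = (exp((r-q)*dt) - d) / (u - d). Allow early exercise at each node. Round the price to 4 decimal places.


Answer: Price = V(0,0) = 2.6906

Derivation:
dt = T/N = 0.250000
u = exp(sigma*sqrt(dt)) = 1.061837; d = 1/u = 0.941765
p = (exp((r-q)*dt) - d) / (u - d) = 0.455906
Discount per step: exp(-r*dt) = 0.996506
Stock lattice S(k, i) with i counting down-moves:
  k=0: S(0,0) = 45.3100
  k=1: S(1,0) = 48.1118; S(1,1) = 42.6714
  k=2: S(2,0) = 51.0869; S(2,1) = 45.3100; S(2,2) = 40.1864
  k=3: S(3,0) = 54.2459; S(3,1) = 48.1118; S(3,2) = 42.6714; S(3,3) = 37.8461
Terminal payoffs V(N, i) = max(S_T - K, 0):
  V(3,0) = 10.885919; V(3,1) = 4.751814; V(3,2) = 0.000000; V(3,3) = 0.000000
Backward induction: V(k, i) = exp(-r*dt) * [p * V(k+1, i) + (1-p) * V(k+1, i+1)]; then take max(V_cont, immediate exercise) for American.
  V(2,0) = exp(-r*dt) * [p*10.885919 + (1-p)*4.751814] = 7.522018; exercise = 7.726882; V(2,0) = max -> 7.726882
  V(2,1) = exp(-r*dt) * [p*4.751814 + (1-p)*0.000000] = 2.158813; exercise = 1.950000; V(2,1) = max -> 2.158813
  V(2,2) = exp(-r*dt) * [p*0.000000 + (1-p)*0.000000] = 0.000000; exercise = 0.000000; V(2,2) = max -> 0.000000
  V(1,0) = exp(-r*dt) * [p*7.726882 + (1-p)*2.158813] = 4.680919; exercise = 4.751814; V(1,0) = max -> 4.751814
  V(1,1) = exp(-r*dt) * [p*2.158813 + (1-p)*0.000000] = 0.980778; exercise = 0.000000; V(1,1) = max -> 0.980778
  V(0,0) = exp(-r*dt) * [p*4.751814 + (1-p)*0.980778] = 2.690583; exercise = 1.950000; V(0,0) = max -> 2.690583


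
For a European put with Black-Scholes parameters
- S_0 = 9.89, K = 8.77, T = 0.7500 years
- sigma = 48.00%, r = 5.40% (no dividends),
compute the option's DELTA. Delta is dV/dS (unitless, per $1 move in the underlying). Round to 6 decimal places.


Answer: Delta = -0.276122

Derivation:
d1 = 0.5943997576; d2 = 0.1787075638
phi(d1) = 0.3343409263; exp(-qT) = 1.0000000000; exp(-rT) = 0.9603091645
N(-d1) = 0.2761223853
Delta = -exp(-qT) * N(-d1) = -1.0000000000 * 0.2761223853 = -0.276122


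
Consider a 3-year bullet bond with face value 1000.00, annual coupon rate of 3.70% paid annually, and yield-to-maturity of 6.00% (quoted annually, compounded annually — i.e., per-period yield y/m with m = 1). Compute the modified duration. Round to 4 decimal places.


Answer: Modified duration = 2.7269

Derivation:
Coupon per period c = face * coupon_rate / m = 37.000000
Periods per year m = 1; per-period yield y/m = 0.060000
Number of cashflows N = 3
Cashflows (t years, CF_t, discount factor 1/(1+y/m)^(m*t), PV):
  t = 1.0000: CF_t = 37.000000, DF = 0.943396, PV = 34.905660
  t = 2.0000: CF_t = 37.000000, DF = 0.889996, PV = 32.929868
  t = 3.0000: CF_t = 1037.000000, DF = 0.839619, PV = 870.685197
Price P = sum_t PV_t = 938.520725
First compute Macaulay numerator sum_t t * PV_t:
  t * PV_t at t = 1.0000: 34.905660
  t * PV_t at t = 2.0000: 65.859737
  t * PV_t at t = 3.0000: 2612.055590
Macaulay duration D = 2712.820986 / 938.520725 = 2.890529
Modified duration = D / (1 + y/m) = 2.890529 / (1 + 0.060000) = 2.726914
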